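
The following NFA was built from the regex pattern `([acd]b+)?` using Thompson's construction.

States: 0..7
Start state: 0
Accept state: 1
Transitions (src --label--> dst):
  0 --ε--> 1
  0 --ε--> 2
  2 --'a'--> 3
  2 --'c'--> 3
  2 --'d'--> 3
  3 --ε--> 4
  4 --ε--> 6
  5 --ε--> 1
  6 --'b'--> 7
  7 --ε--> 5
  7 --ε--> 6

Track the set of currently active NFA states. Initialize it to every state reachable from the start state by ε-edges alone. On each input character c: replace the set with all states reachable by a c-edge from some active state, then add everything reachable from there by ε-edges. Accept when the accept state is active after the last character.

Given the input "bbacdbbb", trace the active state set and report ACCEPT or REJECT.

S₀ = ε-closure({0}) = {0,1,2}
'b' @ 1: {}  — no active states
rest 'bacdbbb' ignored (set empty)
end set {} — state 1 not in

Answer: REJECT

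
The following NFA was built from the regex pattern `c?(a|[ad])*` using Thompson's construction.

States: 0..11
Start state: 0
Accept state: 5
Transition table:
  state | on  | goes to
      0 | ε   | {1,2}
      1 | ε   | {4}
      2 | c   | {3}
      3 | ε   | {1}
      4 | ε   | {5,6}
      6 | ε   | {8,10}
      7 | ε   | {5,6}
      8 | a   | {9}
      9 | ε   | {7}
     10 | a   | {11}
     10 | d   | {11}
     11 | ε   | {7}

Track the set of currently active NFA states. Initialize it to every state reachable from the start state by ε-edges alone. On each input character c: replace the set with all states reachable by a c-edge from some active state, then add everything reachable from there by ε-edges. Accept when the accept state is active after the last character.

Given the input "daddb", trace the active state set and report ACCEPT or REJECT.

Answer: REJECT

Steps:
start: ε-closure({0}) = {0,1,2,4,5,6,8,10}
'd' @ 1: {5,6,7,8,10,11}  (accept∈set)
'a' @ 2: {5,6,7,8,9,10,11}  (accept∈set)
'd' @ 3: {5,6,7,8,10,11}  (accept∈set)
'd' @ 4: {5,6,7,8,10,11}  (accept∈set)
'b' @ 5: {}  — dead — no transitions
end set {} — state 5 not in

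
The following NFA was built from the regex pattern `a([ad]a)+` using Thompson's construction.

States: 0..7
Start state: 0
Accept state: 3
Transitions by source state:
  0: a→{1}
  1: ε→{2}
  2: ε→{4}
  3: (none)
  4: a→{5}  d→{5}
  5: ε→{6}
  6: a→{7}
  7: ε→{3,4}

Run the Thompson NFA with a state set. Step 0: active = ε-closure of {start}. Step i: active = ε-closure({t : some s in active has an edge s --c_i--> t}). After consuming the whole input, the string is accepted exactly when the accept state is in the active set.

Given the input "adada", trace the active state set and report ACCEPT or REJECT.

Answer: ACCEPT

Steps:
initial (ε-close {0}): {0}
'a' @ 1: {1,2,4}
'd' @ 2: {5,6}
'a' @ 3: {3,4,7}  (accept∈set)
'd' @ 4: {5,6}
'a' @ 5: {3,4,7}  (accept∈set)
after full input: {3,4,7}  (accept=3 in)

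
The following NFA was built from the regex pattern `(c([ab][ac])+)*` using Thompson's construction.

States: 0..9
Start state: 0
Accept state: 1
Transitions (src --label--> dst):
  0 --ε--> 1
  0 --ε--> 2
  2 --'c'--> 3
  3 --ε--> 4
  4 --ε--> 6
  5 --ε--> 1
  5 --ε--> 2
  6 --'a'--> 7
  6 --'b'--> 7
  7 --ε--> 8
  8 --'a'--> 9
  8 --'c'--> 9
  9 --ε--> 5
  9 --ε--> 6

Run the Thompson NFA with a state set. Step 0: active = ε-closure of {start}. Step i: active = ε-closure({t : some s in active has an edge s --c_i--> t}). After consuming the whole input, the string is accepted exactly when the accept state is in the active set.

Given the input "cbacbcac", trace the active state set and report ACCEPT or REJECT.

start: ε-closure({0}) = {0,1,2}
'c' @ 1: {3,4,6}
'b' @ 2: {7,8}
'a' @ 3: {1,2,5,6,9}  (accept∈set)
'c' @ 4: {3,4,6}
'b' @ 5: {7,8}
'c' @ 6: {1,2,5,6,9}  (accept∈set)
'a' @ 7: {7,8}
'c' @ 8: {1,2,5,6,9}  (accept∈set)
final: {1,2,5,6,9}; accept 1 in set

Answer: ACCEPT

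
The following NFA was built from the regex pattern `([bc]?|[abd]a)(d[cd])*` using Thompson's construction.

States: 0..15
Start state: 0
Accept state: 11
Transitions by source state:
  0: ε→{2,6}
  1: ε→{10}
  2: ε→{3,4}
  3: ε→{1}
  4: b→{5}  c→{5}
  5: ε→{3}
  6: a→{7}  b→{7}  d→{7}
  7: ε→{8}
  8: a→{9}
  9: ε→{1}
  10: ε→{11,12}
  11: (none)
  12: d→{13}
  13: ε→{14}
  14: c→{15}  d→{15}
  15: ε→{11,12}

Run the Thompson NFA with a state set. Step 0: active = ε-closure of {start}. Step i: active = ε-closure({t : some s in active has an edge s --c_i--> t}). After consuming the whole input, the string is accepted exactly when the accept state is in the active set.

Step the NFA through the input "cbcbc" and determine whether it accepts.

start: ε-closure({0}) = {0,1,2,3,4,6,10,11,12}
'c' @ 1: {1,3,5,10,11,12}  ✓accept
'b' @ 2: {}  — state set empty
rest 'cbc' ignored (set empty)
after full input: {}  (accept=11 not in)

Answer: REJECT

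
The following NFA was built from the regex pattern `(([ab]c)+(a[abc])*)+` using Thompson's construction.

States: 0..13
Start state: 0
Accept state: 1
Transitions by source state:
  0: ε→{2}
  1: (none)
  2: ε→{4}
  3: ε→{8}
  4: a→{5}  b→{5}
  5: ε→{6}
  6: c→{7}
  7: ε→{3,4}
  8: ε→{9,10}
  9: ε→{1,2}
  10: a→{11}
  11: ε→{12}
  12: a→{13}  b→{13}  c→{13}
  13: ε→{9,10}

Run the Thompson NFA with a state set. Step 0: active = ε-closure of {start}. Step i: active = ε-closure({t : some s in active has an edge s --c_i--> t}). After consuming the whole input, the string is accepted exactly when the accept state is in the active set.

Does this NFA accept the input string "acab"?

Answer: ACCEPT

Derivation:
S₀ = ε-closure({0}) = {0,2,4}
'a' @ 1: {5,6}
'c' @ 2: {1,2,3,4,7,8,9,10}  ✓accept
'a' @ 3: {5,6,11,12}
'b' @ 4: {1,2,4,9,10,13}  ✓accept
after full input: {1,2,4,9,10,13}  (accept=1 in)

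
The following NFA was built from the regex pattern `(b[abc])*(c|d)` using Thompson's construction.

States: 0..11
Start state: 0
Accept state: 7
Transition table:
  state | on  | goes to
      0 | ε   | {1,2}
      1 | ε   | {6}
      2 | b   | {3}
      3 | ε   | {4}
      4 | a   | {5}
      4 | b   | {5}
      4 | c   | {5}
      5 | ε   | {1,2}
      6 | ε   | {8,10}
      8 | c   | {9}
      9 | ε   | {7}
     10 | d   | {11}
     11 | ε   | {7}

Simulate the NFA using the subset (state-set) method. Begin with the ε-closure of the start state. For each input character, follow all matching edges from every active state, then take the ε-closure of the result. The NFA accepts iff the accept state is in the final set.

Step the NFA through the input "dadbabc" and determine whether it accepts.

Answer: REJECT

Trace:
start: ε-closure({0}) = {0,1,2,6,8,10}
'd' @ 1: {7,11}  [accepting]
'a' @ 2: {}  — dead — no transitions
rest 'dbabc' ignored (set empty)
final: {}; accept 7 not in set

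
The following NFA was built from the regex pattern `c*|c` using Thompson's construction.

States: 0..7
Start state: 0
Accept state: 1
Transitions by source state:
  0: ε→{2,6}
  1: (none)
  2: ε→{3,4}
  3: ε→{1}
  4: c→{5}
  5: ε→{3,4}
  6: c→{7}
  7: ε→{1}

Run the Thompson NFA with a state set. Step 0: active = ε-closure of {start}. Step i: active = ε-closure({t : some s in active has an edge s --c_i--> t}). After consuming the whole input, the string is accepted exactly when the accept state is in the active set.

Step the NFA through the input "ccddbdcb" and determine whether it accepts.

Answer: REJECT

Trace:
S₀ = ε-closure({0}) = {0,1,2,3,4,6}
'c' @ 1: {1,3,4,5,7}  ✓accept
'c' @ 2: {1,3,4,5}  ✓accept
'd' @ 3: {}  — dead — no transitions
rest 'dbdcb' ignored (set empty)
end set {} — state 1 not in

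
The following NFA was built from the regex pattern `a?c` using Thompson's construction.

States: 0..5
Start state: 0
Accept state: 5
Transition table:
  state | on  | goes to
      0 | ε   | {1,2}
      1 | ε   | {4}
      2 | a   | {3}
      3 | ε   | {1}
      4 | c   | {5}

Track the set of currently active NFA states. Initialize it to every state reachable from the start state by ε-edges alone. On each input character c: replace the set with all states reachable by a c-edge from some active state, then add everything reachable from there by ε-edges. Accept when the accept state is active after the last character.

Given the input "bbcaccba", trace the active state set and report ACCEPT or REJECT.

start: ε-closure({0}) = {0,1,2,4}
'b' @ 1: {}  — dead — no transitions
rest 'bcaccba' ignored (set empty)
final: {}; accept 5 not in set

Answer: REJECT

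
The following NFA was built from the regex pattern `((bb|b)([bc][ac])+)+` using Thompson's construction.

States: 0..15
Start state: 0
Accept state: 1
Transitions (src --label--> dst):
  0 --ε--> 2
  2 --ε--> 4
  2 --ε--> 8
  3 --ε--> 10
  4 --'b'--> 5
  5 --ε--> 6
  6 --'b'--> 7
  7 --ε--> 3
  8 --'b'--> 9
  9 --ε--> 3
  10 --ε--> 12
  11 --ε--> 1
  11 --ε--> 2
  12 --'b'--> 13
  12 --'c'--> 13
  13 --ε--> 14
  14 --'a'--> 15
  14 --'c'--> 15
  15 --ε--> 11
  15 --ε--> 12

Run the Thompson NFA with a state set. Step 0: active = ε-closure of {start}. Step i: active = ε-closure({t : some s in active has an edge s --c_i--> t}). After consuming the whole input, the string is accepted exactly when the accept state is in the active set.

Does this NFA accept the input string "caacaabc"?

Answer: REJECT

Trace:
initial (ε-close {0}): {0,2,4,8}
'c' @ 1: {}  — dead — no transitions
rest 'aacaabc' ignored (set empty)
after full input: {}  (accept=1 not in)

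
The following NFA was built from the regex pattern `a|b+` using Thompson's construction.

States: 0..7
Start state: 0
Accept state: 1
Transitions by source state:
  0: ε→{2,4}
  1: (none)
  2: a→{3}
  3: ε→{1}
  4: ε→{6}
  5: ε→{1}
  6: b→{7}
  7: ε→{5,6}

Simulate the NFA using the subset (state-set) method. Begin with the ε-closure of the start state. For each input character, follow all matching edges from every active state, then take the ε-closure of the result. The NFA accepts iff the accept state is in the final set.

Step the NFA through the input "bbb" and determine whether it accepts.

Answer: ACCEPT

Derivation:
start: ε-closure({0}) = {0,2,4,6}
'b' @ 1: {1,5,6,7}  [accepting]
'b' @ 2: {1,5,6,7}  [accepting]
'b' @ 3: {1,5,6,7}  [accepting]
final: {1,5,6,7}; accept 1 in set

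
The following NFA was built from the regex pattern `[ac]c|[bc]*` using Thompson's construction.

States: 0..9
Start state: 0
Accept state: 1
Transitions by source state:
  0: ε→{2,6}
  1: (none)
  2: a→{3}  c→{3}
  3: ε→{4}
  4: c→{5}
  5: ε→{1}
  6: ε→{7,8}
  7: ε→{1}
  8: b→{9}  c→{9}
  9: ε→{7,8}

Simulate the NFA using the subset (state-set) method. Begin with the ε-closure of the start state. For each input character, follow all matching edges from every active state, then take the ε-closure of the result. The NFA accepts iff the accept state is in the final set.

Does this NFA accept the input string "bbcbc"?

initial (ε-close {0}): {0,1,2,6,7,8}
'b' @ 1: {1,7,8,9}  ✓accept
'b' @ 2: {1,7,8,9}  ✓accept
'c' @ 3: {1,7,8,9}  ✓accept
'b' @ 4: {1,7,8,9}  ✓accept
'c' @ 5: {1,7,8,9}  ✓accept
end set {1,7,8,9} — state 1 in

Answer: ACCEPT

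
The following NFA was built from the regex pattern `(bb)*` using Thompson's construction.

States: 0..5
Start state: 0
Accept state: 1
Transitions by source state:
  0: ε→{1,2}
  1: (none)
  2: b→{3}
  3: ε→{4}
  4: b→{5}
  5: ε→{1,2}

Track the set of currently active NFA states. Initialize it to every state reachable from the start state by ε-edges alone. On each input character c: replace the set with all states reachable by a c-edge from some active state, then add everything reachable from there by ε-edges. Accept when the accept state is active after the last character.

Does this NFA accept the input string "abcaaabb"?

start: ε-closure({0}) = {0,1,2}
'a' @ 1: {}  — no active states
rest 'bcaaabb' ignored (set empty)
end set {} — state 1 not in

Answer: REJECT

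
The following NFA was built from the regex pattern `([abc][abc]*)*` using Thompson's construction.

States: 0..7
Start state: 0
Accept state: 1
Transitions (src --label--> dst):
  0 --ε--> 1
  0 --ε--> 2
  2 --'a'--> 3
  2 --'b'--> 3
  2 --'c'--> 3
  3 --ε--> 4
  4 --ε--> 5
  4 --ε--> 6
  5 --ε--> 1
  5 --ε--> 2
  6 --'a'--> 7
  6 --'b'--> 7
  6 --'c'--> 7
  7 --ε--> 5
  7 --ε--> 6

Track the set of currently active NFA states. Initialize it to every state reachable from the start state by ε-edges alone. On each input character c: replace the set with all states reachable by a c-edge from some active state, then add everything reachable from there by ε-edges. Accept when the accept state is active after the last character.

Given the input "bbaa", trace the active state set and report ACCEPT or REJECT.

start: ε-closure({0}) = {0,1,2}
'b' @ 1: {1,2,3,4,5,6}  [accepting]
'b' @ 2: {1,2,3,4,5,6,7}  [accepting]
'a' @ 3: {1,2,3,4,5,6,7}  [accepting]
'a' @ 4: {1,2,3,4,5,6,7}  [accepting]
end set {1,2,3,4,5,6,7} — state 1 in

Answer: ACCEPT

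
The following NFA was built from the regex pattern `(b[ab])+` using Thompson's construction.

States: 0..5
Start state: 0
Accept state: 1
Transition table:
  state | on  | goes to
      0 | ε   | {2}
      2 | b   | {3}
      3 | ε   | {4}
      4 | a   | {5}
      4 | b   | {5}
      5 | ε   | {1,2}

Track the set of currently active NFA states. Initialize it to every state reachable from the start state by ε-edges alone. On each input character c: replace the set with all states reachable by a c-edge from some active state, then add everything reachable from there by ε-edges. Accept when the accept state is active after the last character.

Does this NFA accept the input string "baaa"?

Answer: REJECT

Derivation:
start: ε-closure({0}) = {0,2}
'b' @ 1: {3,4}
'a' @ 2: {1,2,5}  [accepting]
'a' @ 3: {}  — state set empty
rest 'a' ignored (set empty)
end set {} — state 1 not in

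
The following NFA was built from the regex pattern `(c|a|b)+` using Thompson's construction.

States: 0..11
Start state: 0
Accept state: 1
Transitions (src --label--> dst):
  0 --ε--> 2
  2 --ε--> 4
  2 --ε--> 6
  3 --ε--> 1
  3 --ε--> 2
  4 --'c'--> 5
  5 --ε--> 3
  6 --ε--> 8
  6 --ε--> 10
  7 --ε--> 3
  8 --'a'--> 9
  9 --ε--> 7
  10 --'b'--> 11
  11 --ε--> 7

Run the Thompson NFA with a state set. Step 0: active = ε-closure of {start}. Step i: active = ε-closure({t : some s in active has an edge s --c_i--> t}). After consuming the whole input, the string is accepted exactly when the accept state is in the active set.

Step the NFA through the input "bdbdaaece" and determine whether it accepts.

Answer: REJECT

Trace:
S₀ = ε-closure({0}) = {0,2,4,6,8,10}
'b' @ 1: {1,2,3,4,6,7,8,10,11}  [accepting]
'd' @ 2: {}  — no active states
rest 'bdaaece' ignored (set empty)
after full input: {}  (accept=1 not in)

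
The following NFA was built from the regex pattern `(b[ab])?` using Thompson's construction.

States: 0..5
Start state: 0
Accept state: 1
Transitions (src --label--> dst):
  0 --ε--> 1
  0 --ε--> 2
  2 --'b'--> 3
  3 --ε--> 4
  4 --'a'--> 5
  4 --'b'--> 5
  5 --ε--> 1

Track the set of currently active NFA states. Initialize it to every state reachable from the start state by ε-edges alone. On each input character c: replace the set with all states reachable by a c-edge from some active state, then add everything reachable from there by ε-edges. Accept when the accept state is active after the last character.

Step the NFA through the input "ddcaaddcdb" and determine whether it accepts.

S₀ = ε-closure({0}) = {0,1,2}
'd' @ 1: {}  — no active states
rest 'dcaaddcdb' ignored (set empty)
final: {}; accept 1 not in set

Answer: REJECT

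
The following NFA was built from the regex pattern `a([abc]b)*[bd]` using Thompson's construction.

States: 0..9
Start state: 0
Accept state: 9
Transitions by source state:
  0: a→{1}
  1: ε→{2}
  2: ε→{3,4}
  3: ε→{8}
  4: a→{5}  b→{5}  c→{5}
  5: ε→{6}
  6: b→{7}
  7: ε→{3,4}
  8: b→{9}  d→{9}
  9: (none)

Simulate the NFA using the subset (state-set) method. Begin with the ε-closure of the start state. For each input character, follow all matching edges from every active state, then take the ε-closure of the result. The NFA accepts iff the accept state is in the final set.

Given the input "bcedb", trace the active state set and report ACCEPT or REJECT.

Answer: REJECT

Derivation:
initial (ε-close {0}): {0}
'b' @ 1: {}  — dead — no transitions
rest 'cedb' ignored (set empty)
final: {}; accept 9 not in set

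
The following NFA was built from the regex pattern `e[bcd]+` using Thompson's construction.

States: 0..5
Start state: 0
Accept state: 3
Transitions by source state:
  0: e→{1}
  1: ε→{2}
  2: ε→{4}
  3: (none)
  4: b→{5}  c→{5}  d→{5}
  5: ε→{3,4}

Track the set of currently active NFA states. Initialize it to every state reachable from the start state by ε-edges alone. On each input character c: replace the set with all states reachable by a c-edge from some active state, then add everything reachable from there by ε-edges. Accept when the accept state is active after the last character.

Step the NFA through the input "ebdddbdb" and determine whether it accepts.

Answer: ACCEPT

Derivation:
S₀ = ε-closure({0}) = {0}
'e' @ 1: {1,2,4}
'b' @ 2: {3,4,5}  [accepting]
'd' @ 3: {3,4,5}  [accepting]
'd' @ 4: {3,4,5}  [accepting]
'd' @ 5: {3,4,5}  [accepting]
'b' @ 6: {3,4,5}  [accepting]
'd' @ 7: {3,4,5}  [accepting]
'b' @ 8: {3,4,5}  [accepting]
after full input: {3,4,5}  (accept=3 in)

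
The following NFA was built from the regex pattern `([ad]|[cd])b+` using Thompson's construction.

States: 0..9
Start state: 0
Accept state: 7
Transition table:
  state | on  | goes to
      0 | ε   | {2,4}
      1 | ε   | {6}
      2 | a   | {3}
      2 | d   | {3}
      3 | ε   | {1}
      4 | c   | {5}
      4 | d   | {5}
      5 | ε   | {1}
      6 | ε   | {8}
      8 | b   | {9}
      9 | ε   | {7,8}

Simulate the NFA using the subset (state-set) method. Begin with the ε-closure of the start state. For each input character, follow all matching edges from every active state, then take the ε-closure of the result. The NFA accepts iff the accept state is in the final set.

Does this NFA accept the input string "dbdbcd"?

Answer: REJECT

Derivation:
initial (ε-close {0}): {0,2,4}
'd' @ 1: {1,3,5,6,8}
'b' @ 2: {7,8,9}  ✓accept
'd' @ 3: {}  — state set empty
rest 'bcd' ignored (set empty)
after full input: {}  (accept=7 not in)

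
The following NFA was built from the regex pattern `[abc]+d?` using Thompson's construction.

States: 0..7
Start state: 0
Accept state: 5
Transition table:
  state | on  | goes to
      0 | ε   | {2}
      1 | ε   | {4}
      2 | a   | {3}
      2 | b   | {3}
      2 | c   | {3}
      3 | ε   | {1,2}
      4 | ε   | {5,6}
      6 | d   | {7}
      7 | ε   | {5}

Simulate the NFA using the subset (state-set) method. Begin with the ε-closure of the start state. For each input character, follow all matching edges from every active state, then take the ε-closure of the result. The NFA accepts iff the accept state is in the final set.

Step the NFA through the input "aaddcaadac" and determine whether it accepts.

Answer: REJECT

Trace:
initial (ε-close {0}): {0,2}
'a' @ 1: {1,2,3,4,5,6}  [accepting]
'a' @ 2: {1,2,3,4,5,6}  [accepting]
'd' @ 3: {5,7}  [accepting]
'd' @ 4: {}  — dead — no transitions
rest 'caadac' ignored (set empty)
after full input: {}  (accept=5 not in)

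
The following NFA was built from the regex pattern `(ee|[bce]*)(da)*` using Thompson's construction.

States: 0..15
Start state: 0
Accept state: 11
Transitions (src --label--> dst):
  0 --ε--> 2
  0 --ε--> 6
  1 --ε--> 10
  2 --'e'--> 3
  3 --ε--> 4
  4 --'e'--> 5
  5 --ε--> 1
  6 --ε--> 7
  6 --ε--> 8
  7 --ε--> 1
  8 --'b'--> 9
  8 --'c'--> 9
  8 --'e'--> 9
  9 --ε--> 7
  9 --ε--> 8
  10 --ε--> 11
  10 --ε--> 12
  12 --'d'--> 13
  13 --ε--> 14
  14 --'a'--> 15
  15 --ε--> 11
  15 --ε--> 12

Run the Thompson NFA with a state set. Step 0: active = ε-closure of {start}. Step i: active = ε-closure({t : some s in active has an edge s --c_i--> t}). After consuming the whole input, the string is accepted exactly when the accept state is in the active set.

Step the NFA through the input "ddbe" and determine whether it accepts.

initial (ε-close {0}): {0,1,2,6,7,8,10,11,12}
'd' @ 1: {13,14}
'd' @ 2: {}  — dead — no transitions
rest 'be' ignored (set empty)
after full input: {}  (accept=11 not in)

Answer: REJECT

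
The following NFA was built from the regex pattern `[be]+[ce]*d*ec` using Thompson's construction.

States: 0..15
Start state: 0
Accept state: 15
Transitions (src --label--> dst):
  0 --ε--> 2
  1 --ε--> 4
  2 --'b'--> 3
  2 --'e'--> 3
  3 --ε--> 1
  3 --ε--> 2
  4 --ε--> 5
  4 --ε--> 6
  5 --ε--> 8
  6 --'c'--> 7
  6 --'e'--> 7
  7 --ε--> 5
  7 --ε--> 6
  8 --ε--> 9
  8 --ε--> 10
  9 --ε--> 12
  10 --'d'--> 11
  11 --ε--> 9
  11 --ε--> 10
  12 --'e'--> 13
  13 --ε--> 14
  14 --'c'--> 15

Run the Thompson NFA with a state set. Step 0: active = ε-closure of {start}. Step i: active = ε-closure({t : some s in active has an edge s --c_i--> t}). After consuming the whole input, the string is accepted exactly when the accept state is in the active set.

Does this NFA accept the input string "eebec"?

S₀ = ε-closure({0}) = {0,2}
'e' @ 1: {1,2,3,4,5,6,8,9,10,12}
'e' @ 2: {1,2,3,4,5,6,7,8,9,10,12,13,14}
'b' @ 3: {1,2,3,4,5,6,8,9,10,12}
'e' @ 4: {1,2,3,4,5,6,7,8,9,10,12,13,14}
'c' @ 5: {5,6,7,8,9,10,12,15}  ✓accept
end set {5,6,7,8,9,10,12,15} — state 15 in

Answer: ACCEPT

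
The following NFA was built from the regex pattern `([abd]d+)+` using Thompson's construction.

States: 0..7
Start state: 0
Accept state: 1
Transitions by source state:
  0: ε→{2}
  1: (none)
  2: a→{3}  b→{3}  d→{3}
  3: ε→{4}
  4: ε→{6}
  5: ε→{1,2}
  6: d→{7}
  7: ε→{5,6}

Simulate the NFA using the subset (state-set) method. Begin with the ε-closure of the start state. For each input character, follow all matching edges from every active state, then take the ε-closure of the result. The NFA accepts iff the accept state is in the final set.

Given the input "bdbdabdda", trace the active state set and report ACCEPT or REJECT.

S₀ = ε-closure({0}) = {0,2}
'b' @ 1: {3,4,6}
'd' @ 2: {1,2,5,6,7}  [accepting]
'b' @ 3: {3,4,6}
'd' @ 4: {1,2,5,6,7}  [accepting]
'a' @ 5: {3,4,6}
'b' @ 6: {}  — no active states
rest 'dda' ignored (set empty)
after full input: {}  (accept=1 not in)

Answer: REJECT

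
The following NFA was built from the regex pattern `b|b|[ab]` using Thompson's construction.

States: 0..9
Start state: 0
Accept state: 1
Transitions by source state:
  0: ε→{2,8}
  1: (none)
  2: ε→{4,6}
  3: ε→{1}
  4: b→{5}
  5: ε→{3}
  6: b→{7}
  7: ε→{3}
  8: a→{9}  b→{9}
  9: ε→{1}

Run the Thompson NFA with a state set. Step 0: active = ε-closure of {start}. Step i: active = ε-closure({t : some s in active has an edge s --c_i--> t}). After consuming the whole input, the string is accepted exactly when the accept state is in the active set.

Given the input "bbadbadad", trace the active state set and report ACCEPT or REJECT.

Answer: REJECT

Steps:
start: ε-closure({0}) = {0,2,4,6,8}
'b' @ 1: {1,3,5,7,9}  [accepting]
'b' @ 2: {}  — dead — no transitions
rest 'adbadad' ignored (set empty)
after full input: {}  (accept=1 not in)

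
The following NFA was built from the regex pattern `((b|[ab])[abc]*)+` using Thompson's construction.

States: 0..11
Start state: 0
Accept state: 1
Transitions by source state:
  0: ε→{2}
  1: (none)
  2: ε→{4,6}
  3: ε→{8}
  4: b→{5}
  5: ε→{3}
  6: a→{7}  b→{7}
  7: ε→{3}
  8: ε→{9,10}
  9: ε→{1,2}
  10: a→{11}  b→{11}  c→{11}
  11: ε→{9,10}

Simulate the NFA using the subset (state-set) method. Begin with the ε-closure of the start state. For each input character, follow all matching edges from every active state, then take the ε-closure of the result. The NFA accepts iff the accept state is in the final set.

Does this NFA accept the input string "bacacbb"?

Answer: ACCEPT

Steps:
start: ε-closure({0}) = {0,2,4,6}
'b' @ 1: {1,2,3,4,5,6,7,8,9,10}  [accepting]
'a' @ 2: {1,2,3,4,6,7,8,9,10,11}  [accepting]
'c' @ 3: {1,2,4,6,9,10,11}  [accepting]
'a' @ 4: {1,2,3,4,6,7,8,9,10,11}  [accepting]
'c' @ 5: {1,2,4,6,9,10,11}  [accepting]
'b' @ 6: {1,2,3,4,5,6,7,8,9,10,11}  [accepting]
'b' @ 7: {1,2,3,4,5,6,7,8,9,10,11}  [accepting]
final: {1,2,3,4,5,6,7,8,9,10,11}; accept 1 in set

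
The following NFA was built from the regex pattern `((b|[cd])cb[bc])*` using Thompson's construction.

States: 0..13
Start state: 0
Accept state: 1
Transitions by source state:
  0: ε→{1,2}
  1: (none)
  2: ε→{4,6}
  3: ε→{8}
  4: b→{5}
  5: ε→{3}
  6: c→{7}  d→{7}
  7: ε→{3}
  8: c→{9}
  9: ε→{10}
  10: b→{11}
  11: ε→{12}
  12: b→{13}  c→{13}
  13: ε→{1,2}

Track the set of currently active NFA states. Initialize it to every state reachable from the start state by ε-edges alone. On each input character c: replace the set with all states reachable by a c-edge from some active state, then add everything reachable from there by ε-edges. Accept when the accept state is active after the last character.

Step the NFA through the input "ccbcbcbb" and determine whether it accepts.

initial (ε-close {0}): {0,1,2,4,6}
'c' @ 1: {3,7,8}
'c' @ 2: {9,10}
'b' @ 3: {11,12}
'c' @ 4: {1,2,4,6,13}  [accepting]
'b' @ 5: {3,5,8}
'c' @ 6: {9,10}
'b' @ 7: {11,12}
'b' @ 8: {1,2,4,6,13}  [accepting]
final: {1,2,4,6,13}; accept 1 in set

Answer: ACCEPT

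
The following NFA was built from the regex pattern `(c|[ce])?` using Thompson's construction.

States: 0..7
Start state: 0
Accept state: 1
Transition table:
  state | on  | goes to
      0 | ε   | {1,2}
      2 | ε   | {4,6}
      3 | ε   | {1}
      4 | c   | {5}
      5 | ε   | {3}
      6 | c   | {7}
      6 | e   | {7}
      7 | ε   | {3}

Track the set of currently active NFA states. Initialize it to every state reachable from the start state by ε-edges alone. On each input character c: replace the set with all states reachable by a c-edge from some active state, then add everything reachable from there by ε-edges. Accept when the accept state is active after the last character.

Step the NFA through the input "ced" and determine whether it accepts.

start: ε-closure({0}) = {0,1,2,4,6}
'c' @ 1: {1,3,5,7}  [accepting]
'e' @ 2: {}  — dead — no transitions
rest 'd' ignored (set empty)
after full input: {}  (accept=1 not in)

Answer: REJECT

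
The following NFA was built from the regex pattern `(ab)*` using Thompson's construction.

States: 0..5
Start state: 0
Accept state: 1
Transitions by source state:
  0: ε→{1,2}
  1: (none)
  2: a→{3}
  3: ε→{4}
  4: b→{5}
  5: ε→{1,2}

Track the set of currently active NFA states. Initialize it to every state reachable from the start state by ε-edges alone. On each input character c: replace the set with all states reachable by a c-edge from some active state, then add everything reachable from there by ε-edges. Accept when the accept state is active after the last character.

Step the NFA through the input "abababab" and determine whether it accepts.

S₀ = ε-closure({0}) = {0,1,2}
'a' @ 1: {3,4}
'b' @ 2: {1,2,5}  ✓accept
'a' @ 3: {3,4}
'b' @ 4: {1,2,5}  ✓accept
'a' @ 5: {3,4}
'b' @ 6: {1,2,5}  ✓accept
'a' @ 7: {3,4}
'b' @ 8: {1,2,5}  ✓accept
end set {1,2,5} — state 1 in

Answer: ACCEPT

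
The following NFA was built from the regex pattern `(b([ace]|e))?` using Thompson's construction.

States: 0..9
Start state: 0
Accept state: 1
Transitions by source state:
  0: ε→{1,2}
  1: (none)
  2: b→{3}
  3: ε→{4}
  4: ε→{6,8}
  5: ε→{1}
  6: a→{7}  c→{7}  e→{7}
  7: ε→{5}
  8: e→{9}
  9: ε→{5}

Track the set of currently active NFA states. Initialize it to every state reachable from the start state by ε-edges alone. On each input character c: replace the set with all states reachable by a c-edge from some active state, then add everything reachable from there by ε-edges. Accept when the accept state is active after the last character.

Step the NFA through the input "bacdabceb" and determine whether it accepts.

Answer: REJECT

Steps:
start: ε-closure({0}) = {0,1,2}
'b' @ 1: {3,4,6,8}
'a' @ 2: {1,5,7}  [accepting]
'c' @ 3: {}  — dead — no transitions
rest 'dabceb' ignored (set empty)
after full input: {}  (accept=1 not in)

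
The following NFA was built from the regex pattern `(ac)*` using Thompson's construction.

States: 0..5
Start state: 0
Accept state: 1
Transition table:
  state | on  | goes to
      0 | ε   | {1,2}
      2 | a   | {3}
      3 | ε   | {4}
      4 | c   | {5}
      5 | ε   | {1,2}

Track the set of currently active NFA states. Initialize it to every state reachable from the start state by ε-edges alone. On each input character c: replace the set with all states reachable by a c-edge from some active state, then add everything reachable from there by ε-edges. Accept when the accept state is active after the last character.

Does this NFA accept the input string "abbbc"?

Answer: REJECT

Steps:
S₀ = ε-closure({0}) = {0,1,2}
'a' @ 1: {3,4}
'b' @ 2: {}  — no active states
rest 'bbc' ignored (set empty)
final: {}; accept 1 not in set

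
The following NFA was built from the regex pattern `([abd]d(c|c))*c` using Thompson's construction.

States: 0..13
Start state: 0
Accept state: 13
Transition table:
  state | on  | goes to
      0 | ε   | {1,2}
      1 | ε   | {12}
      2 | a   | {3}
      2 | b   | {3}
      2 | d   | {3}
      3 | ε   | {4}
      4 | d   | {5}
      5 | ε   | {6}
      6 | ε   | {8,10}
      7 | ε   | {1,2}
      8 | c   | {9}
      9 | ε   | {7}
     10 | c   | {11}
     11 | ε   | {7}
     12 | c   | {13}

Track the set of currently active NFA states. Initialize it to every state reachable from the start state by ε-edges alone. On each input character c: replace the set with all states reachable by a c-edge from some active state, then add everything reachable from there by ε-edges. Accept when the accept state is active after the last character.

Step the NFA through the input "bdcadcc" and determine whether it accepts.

Answer: ACCEPT

Trace:
start: ε-closure({0}) = {0,1,2,12}
'b' @ 1: {3,4}
'd' @ 2: {5,6,8,10}
'c' @ 3: {1,2,7,9,11,12}
'a' @ 4: {3,4}
'd' @ 5: {5,6,8,10}
'c' @ 6: {1,2,7,9,11,12}
'c' @ 7: {13}  ✓accept
after full input: {13}  (accept=13 in)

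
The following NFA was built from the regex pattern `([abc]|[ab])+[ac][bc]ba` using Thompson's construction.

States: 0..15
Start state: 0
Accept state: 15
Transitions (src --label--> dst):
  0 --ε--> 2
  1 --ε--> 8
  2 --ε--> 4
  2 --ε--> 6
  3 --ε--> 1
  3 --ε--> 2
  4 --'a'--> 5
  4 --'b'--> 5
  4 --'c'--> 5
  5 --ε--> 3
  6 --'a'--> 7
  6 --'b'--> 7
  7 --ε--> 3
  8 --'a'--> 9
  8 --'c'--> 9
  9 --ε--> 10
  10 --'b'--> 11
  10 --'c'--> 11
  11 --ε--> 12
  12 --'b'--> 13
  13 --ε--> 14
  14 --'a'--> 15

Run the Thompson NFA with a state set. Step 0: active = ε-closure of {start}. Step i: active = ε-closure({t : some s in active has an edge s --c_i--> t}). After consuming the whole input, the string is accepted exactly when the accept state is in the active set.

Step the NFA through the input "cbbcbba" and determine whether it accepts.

Answer: ACCEPT

Steps:
initial (ε-close {0}): {0,2,4,6}
'c' @ 1: {1,2,3,4,5,6,8}
'b' @ 2: {1,2,3,4,5,6,7,8}
'b' @ 3: {1,2,3,4,5,6,7,8}
'c' @ 4: {1,2,3,4,5,6,8,9,10}
'b' @ 5: {1,2,3,4,5,6,7,8,11,12}
'b' @ 6: {1,2,3,4,5,6,7,8,13,14}
'a' @ 7: {1,2,3,4,5,6,7,8,9,10,15}  [accepting]
after full input: {1,2,3,4,5,6,7,8,9,10,15}  (accept=15 in)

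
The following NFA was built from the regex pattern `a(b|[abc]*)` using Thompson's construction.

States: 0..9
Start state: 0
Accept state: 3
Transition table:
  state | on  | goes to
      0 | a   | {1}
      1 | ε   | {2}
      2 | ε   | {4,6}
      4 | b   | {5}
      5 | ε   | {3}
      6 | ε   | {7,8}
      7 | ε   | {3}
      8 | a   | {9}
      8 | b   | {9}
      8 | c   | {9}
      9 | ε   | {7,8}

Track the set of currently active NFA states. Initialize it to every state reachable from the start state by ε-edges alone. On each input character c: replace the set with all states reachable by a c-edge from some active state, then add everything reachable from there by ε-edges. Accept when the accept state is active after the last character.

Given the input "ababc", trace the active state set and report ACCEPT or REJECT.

Answer: ACCEPT

Steps:
S₀ = ε-closure({0}) = {0}
'a' @ 1: {1,2,3,4,6,7,8}  ✓accept
'b' @ 2: {3,5,7,8,9}  ✓accept
'a' @ 3: {3,7,8,9}  ✓accept
'b' @ 4: {3,7,8,9}  ✓accept
'c' @ 5: {3,7,8,9}  ✓accept
final: {3,7,8,9}; accept 3 in set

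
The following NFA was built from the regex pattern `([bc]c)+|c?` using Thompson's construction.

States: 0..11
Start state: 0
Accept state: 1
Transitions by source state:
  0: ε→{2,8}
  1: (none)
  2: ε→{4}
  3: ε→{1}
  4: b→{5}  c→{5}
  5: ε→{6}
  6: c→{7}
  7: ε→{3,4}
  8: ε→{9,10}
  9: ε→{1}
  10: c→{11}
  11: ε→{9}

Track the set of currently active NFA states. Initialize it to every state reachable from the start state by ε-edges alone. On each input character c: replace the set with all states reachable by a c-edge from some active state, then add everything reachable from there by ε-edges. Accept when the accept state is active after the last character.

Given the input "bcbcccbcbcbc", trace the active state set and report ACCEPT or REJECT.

Answer: ACCEPT

Trace:
start: ε-closure({0}) = {0,1,2,4,8,9,10}
'b' @ 1: {5,6}
'c' @ 2: {1,3,4,7}  ✓accept
'b' @ 3: {5,6}
'c' @ 4: {1,3,4,7}  ✓accept
'c' @ 5: {5,6}
'c' @ 6: {1,3,4,7}  ✓accept
'b' @ 7: {5,6}
'c' @ 8: {1,3,4,7}  ✓accept
'b' @ 9: {5,6}
'c' @ 10: {1,3,4,7}  ✓accept
'b' @ 11: {5,6}
'c' @ 12: {1,3,4,7}  ✓accept
final: {1,3,4,7}; accept 1 in set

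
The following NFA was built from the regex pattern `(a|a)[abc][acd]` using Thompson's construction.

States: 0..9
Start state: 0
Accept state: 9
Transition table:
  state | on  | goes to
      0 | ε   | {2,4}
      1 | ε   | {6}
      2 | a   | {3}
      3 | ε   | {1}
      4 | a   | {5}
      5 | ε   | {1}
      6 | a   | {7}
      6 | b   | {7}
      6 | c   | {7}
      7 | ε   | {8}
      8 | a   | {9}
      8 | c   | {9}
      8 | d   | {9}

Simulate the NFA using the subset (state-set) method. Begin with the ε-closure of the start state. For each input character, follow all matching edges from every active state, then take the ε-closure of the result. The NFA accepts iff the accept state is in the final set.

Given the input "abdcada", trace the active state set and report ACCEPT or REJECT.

Answer: REJECT

Trace:
start: ε-closure({0}) = {0,2,4}
'a' @ 1: {1,3,5,6}
'b' @ 2: {7,8}
'd' @ 3: {9}  (accept∈set)
'c' @ 4: {}  — dead — no transitions
rest 'ada' ignored (set empty)
end set {} — state 9 not in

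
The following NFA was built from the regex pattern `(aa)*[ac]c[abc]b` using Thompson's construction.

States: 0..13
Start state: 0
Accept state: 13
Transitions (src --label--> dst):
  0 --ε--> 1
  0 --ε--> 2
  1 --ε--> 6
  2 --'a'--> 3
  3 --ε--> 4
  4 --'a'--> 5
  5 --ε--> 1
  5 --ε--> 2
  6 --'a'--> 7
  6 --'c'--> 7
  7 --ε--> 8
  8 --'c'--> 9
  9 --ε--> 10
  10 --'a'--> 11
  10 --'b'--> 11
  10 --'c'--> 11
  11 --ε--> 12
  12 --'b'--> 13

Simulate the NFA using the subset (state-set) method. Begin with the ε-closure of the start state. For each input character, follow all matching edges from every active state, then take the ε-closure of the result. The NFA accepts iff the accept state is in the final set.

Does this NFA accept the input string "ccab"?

start: ε-closure({0}) = {0,1,2,6}
'c' @ 1: {7,8}
'c' @ 2: {9,10}
'a' @ 3: {11,12}
'b' @ 4: {13}  (accept∈set)
end set {13} — state 13 in

Answer: ACCEPT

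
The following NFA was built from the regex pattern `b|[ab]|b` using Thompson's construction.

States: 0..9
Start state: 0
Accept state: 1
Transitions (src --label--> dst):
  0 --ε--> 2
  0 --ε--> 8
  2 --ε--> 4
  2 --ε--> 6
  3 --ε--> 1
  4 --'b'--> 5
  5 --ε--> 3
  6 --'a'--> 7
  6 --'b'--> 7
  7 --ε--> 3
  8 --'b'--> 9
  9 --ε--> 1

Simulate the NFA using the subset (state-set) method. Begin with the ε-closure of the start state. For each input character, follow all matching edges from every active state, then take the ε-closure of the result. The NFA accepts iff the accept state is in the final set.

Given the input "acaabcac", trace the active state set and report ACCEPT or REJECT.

Answer: REJECT

Derivation:
start: ε-closure({0}) = {0,2,4,6,8}
'a' @ 1: {1,3,7}  ✓accept
'c' @ 2: {}  — dead — no transitions
rest 'aabcac' ignored (set empty)
after full input: {}  (accept=1 not in)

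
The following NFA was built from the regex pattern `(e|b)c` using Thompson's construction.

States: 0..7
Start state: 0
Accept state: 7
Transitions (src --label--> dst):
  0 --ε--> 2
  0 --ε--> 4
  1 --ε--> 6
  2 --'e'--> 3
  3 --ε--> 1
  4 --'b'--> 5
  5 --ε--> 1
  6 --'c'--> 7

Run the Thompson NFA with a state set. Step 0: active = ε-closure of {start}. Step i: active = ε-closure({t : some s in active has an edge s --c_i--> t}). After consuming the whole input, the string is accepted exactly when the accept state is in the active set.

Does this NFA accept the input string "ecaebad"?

Answer: REJECT

Steps:
S₀ = ε-closure({0}) = {0,2,4}
'e' @ 1: {1,3,6}
'c' @ 2: {7}  ✓accept
'a' @ 3: {}  — state set empty
rest 'ebad' ignored (set empty)
end set {} — state 7 not in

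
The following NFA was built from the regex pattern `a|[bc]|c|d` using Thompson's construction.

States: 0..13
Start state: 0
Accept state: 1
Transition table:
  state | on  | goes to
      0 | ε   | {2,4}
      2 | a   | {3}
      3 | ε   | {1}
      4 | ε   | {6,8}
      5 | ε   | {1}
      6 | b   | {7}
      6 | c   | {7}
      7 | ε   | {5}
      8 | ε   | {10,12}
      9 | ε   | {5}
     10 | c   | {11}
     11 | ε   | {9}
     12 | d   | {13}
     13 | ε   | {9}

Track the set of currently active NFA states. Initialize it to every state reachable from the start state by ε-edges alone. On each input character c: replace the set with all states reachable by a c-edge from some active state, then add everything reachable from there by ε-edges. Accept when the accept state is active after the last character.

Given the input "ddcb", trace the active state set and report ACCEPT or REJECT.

initial (ε-close {0}): {0,2,4,6,8,10,12}
'd' @ 1: {1,5,9,13}  ✓accept
'd' @ 2: {}  — state set empty
rest 'cb' ignored (set empty)
after full input: {}  (accept=1 not in)

Answer: REJECT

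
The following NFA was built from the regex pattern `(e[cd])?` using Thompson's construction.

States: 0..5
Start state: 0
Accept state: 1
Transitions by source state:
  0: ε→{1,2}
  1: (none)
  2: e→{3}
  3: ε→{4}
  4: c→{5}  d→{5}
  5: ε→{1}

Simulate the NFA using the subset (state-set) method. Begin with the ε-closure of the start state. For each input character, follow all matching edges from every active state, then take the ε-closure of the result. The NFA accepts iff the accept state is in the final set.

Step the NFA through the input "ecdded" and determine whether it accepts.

Answer: REJECT

Trace:
S₀ = ε-closure({0}) = {0,1,2}
'e' @ 1: {3,4}
'c' @ 2: {1,5}  [accepting]
'd' @ 3: {}  — no active states
rest 'ded' ignored (set empty)
end set {} — state 1 not in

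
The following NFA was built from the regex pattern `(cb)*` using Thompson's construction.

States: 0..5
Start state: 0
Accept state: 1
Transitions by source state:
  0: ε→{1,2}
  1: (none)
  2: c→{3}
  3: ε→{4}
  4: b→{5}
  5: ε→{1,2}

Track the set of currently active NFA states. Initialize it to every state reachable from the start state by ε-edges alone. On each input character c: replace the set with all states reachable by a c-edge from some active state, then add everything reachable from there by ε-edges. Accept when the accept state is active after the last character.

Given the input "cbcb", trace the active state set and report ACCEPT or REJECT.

Answer: ACCEPT

Steps:
S₀ = ε-closure({0}) = {0,1,2}
'c' @ 1: {3,4}
'b' @ 2: {1,2,5}  (accept∈set)
'c' @ 3: {3,4}
'b' @ 4: {1,2,5}  (accept∈set)
end set {1,2,5} — state 1 in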